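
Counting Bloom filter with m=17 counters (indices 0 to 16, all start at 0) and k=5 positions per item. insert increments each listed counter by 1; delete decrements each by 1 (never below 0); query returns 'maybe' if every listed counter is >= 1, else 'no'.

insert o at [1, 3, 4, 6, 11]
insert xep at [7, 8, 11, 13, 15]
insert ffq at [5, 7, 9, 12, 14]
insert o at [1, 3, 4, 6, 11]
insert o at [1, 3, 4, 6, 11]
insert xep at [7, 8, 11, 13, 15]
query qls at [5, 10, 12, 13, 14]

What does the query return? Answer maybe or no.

Answer: no

Derivation:
Step 1: insert o at [1, 3, 4, 6, 11] -> counters=[0,1,0,1,1,0,1,0,0,0,0,1,0,0,0,0,0]
Step 2: insert xep at [7, 8, 11, 13, 15] -> counters=[0,1,0,1,1,0,1,1,1,0,0,2,0,1,0,1,0]
Step 3: insert ffq at [5, 7, 9, 12, 14] -> counters=[0,1,0,1,1,1,1,2,1,1,0,2,1,1,1,1,0]
Step 4: insert o at [1, 3, 4, 6, 11] -> counters=[0,2,0,2,2,1,2,2,1,1,0,3,1,1,1,1,0]
Step 5: insert o at [1, 3, 4, 6, 11] -> counters=[0,3,0,3,3,1,3,2,1,1,0,4,1,1,1,1,0]
Step 6: insert xep at [7, 8, 11, 13, 15] -> counters=[0,3,0,3,3,1,3,3,2,1,0,5,1,2,1,2,0]
Query qls: check counters[5]=1 counters[10]=0 counters[12]=1 counters[13]=2 counters[14]=1 -> no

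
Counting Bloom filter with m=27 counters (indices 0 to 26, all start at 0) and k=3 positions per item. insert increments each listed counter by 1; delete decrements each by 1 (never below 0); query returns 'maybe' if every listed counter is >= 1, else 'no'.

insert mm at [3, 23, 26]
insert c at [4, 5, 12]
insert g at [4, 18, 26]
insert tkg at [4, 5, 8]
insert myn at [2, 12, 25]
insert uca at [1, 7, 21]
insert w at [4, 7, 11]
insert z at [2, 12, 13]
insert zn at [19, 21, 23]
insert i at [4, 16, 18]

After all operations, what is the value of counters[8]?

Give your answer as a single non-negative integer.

Step 1: insert mm at [3, 23, 26] -> counters=[0,0,0,1,0,0,0,0,0,0,0,0,0,0,0,0,0,0,0,0,0,0,0,1,0,0,1]
Step 2: insert c at [4, 5, 12] -> counters=[0,0,0,1,1,1,0,0,0,0,0,0,1,0,0,0,0,0,0,0,0,0,0,1,0,0,1]
Step 3: insert g at [4, 18, 26] -> counters=[0,0,0,1,2,1,0,0,0,0,0,0,1,0,0,0,0,0,1,0,0,0,0,1,0,0,2]
Step 4: insert tkg at [4, 5, 8] -> counters=[0,0,0,1,3,2,0,0,1,0,0,0,1,0,0,0,0,0,1,0,0,0,0,1,0,0,2]
Step 5: insert myn at [2, 12, 25] -> counters=[0,0,1,1,3,2,0,0,1,0,0,0,2,0,0,0,0,0,1,0,0,0,0,1,0,1,2]
Step 6: insert uca at [1, 7, 21] -> counters=[0,1,1,1,3,2,0,1,1,0,0,0,2,0,0,0,0,0,1,0,0,1,0,1,0,1,2]
Step 7: insert w at [4, 7, 11] -> counters=[0,1,1,1,4,2,0,2,1,0,0,1,2,0,0,0,0,0,1,0,0,1,0,1,0,1,2]
Step 8: insert z at [2, 12, 13] -> counters=[0,1,2,1,4,2,0,2,1,0,0,1,3,1,0,0,0,0,1,0,0,1,0,1,0,1,2]
Step 9: insert zn at [19, 21, 23] -> counters=[0,1,2,1,4,2,0,2,1,0,0,1,3,1,0,0,0,0,1,1,0,2,0,2,0,1,2]
Step 10: insert i at [4, 16, 18] -> counters=[0,1,2,1,5,2,0,2,1,0,0,1,3,1,0,0,1,0,2,1,0,2,0,2,0,1,2]
Final counters=[0,1,2,1,5,2,0,2,1,0,0,1,3,1,0,0,1,0,2,1,0,2,0,2,0,1,2] -> counters[8]=1

Answer: 1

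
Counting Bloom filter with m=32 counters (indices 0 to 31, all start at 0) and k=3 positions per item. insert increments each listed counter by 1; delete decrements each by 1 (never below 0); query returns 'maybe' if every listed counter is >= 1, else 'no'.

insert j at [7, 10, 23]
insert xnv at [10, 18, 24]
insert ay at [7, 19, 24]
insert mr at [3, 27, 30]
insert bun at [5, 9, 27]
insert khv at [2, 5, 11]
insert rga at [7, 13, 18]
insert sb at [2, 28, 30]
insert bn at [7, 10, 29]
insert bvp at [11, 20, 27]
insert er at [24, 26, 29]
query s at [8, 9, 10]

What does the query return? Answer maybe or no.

Step 1: insert j at [7, 10, 23] -> counters=[0,0,0,0,0,0,0,1,0,0,1,0,0,0,0,0,0,0,0,0,0,0,0,1,0,0,0,0,0,0,0,0]
Step 2: insert xnv at [10, 18, 24] -> counters=[0,0,0,0,0,0,0,1,0,0,2,0,0,0,0,0,0,0,1,0,0,0,0,1,1,0,0,0,0,0,0,0]
Step 3: insert ay at [7, 19, 24] -> counters=[0,0,0,0,0,0,0,2,0,0,2,0,0,0,0,0,0,0,1,1,0,0,0,1,2,0,0,0,0,0,0,0]
Step 4: insert mr at [3, 27, 30] -> counters=[0,0,0,1,0,0,0,2,0,0,2,0,0,0,0,0,0,0,1,1,0,0,0,1,2,0,0,1,0,0,1,0]
Step 5: insert bun at [5, 9, 27] -> counters=[0,0,0,1,0,1,0,2,0,1,2,0,0,0,0,0,0,0,1,1,0,0,0,1,2,0,0,2,0,0,1,0]
Step 6: insert khv at [2, 5, 11] -> counters=[0,0,1,1,0,2,0,2,0,1,2,1,0,0,0,0,0,0,1,1,0,0,0,1,2,0,0,2,0,0,1,0]
Step 7: insert rga at [7, 13, 18] -> counters=[0,0,1,1,0,2,0,3,0,1,2,1,0,1,0,0,0,0,2,1,0,0,0,1,2,0,0,2,0,0,1,0]
Step 8: insert sb at [2, 28, 30] -> counters=[0,0,2,1,0,2,0,3,0,1,2,1,0,1,0,0,0,0,2,1,0,0,0,1,2,0,0,2,1,0,2,0]
Step 9: insert bn at [7, 10, 29] -> counters=[0,0,2,1,0,2,0,4,0,1,3,1,0,1,0,0,0,0,2,1,0,0,0,1,2,0,0,2,1,1,2,0]
Step 10: insert bvp at [11, 20, 27] -> counters=[0,0,2,1,0,2,0,4,0,1,3,2,0,1,0,0,0,0,2,1,1,0,0,1,2,0,0,3,1,1,2,0]
Step 11: insert er at [24, 26, 29] -> counters=[0,0,2,1,0,2,0,4,0,1,3,2,0,1,0,0,0,0,2,1,1,0,0,1,3,0,1,3,1,2,2,0]
Query s: check counters[8]=0 counters[9]=1 counters[10]=3 -> no

Answer: no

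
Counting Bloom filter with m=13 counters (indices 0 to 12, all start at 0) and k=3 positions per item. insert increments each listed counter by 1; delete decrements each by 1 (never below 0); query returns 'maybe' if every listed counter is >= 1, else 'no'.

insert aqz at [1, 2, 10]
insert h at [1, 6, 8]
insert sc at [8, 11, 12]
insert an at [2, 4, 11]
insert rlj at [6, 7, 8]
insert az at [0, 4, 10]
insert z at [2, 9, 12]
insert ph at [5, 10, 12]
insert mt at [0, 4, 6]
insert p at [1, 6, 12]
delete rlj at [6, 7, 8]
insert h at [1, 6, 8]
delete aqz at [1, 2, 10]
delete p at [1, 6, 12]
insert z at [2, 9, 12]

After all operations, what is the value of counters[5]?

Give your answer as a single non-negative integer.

Step 1: insert aqz at [1, 2, 10] -> counters=[0,1,1,0,0,0,0,0,0,0,1,0,0]
Step 2: insert h at [1, 6, 8] -> counters=[0,2,1,0,0,0,1,0,1,0,1,0,0]
Step 3: insert sc at [8, 11, 12] -> counters=[0,2,1,0,0,0,1,0,2,0,1,1,1]
Step 4: insert an at [2, 4, 11] -> counters=[0,2,2,0,1,0,1,0,2,0,1,2,1]
Step 5: insert rlj at [6, 7, 8] -> counters=[0,2,2,0,1,0,2,1,3,0,1,2,1]
Step 6: insert az at [0, 4, 10] -> counters=[1,2,2,0,2,0,2,1,3,0,2,2,1]
Step 7: insert z at [2, 9, 12] -> counters=[1,2,3,0,2,0,2,1,3,1,2,2,2]
Step 8: insert ph at [5, 10, 12] -> counters=[1,2,3,0,2,1,2,1,3,1,3,2,3]
Step 9: insert mt at [0, 4, 6] -> counters=[2,2,3,0,3,1,3,1,3,1,3,2,3]
Step 10: insert p at [1, 6, 12] -> counters=[2,3,3,0,3,1,4,1,3,1,3,2,4]
Step 11: delete rlj at [6, 7, 8] -> counters=[2,3,3,0,3,1,3,0,2,1,3,2,4]
Step 12: insert h at [1, 6, 8] -> counters=[2,4,3,0,3,1,4,0,3,1,3,2,4]
Step 13: delete aqz at [1, 2, 10] -> counters=[2,3,2,0,3,1,4,0,3,1,2,2,4]
Step 14: delete p at [1, 6, 12] -> counters=[2,2,2,0,3,1,3,0,3,1,2,2,3]
Step 15: insert z at [2, 9, 12] -> counters=[2,2,3,0,3,1,3,0,3,2,2,2,4]
Final counters=[2,2,3,0,3,1,3,0,3,2,2,2,4] -> counters[5]=1

Answer: 1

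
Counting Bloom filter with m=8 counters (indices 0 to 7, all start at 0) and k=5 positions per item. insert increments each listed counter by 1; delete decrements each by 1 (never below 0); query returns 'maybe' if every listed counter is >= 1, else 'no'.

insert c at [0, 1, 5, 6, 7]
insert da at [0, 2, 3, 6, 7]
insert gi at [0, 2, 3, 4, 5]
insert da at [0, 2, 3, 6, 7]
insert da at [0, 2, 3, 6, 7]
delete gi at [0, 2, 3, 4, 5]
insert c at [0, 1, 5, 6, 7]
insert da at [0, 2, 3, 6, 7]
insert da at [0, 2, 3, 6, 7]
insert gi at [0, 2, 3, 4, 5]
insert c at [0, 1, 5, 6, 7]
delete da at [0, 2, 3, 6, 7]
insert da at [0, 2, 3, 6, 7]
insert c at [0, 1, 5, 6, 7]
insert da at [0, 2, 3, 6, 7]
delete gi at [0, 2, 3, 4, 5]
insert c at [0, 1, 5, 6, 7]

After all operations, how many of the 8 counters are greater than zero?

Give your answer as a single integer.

Step 1: insert c at [0, 1, 5, 6, 7] -> counters=[1,1,0,0,0,1,1,1]
Step 2: insert da at [0, 2, 3, 6, 7] -> counters=[2,1,1,1,0,1,2,2]
Step 3: insert gi at [0, 2, 3, 4, 5] -> counters=[3,1,2,2,1,2,2,2]
Step 4: insert da at [0, 2, 3, 6, 7] -> counters=[4,1,3,3,1,2,3,3]
Step 5: insert da at [0, 2, 3, 6, 7] -> counters=[5,1,4,4,1,2,4,4]
Step 6: delete gi at [0, 2, 3, 4, 5] -> counters=[4,1,3,3,0,1,4,4]
Step 7: insert c at [0, 1, 5, 6, 7] -> counters=[5,2,3,3,0,2,5,5]
Step 8: insert da at [0, 2, 3, 6, 7] -> counters=[6,2,4,4,0,2,6,6]
Step 9: insert da at [0, 2, 3, 6, 7] -> counters=[7,2,5,5,0,2,7,7]
Step 10: insert gi at [0, 2, 3, 4, 5] -> counters=[8,2,6,6,1,3,7,7]
Step 11: insert c at [0, 1, 5, 6, 7] -> counters=[9,3,6,6,1,4,8,8]
Step 12: delete da at [0, 2, 3, 6, 7] -> counters=[8,3,5,5,1,4,7,7]
Step 13: insert da at [0, 2, 3, 6, 7] -> counters=[9,3,6,6,1,4,8,8]
Step 14: insert c at [0, 1, 5, 6, 7] -> counters=[10,4,6,6,1,5,9,9]
Step 15: insert da at [0, 2, 3, 6, 7] -> counters=[11,4,7,7,1,5,10,10]
Step 16: delete gi at [0, 2, 3, 4, 5] -> counters=[10,4,6,6,0,4,10,10]
Step 17: insert c at [0, 1, 5, 6, 7] -> counters=[11,5,6,6,0,5,11,11]
Final counters=[11,5,6,6,0,5,11,11] -> 7 nonzero

Answer: 7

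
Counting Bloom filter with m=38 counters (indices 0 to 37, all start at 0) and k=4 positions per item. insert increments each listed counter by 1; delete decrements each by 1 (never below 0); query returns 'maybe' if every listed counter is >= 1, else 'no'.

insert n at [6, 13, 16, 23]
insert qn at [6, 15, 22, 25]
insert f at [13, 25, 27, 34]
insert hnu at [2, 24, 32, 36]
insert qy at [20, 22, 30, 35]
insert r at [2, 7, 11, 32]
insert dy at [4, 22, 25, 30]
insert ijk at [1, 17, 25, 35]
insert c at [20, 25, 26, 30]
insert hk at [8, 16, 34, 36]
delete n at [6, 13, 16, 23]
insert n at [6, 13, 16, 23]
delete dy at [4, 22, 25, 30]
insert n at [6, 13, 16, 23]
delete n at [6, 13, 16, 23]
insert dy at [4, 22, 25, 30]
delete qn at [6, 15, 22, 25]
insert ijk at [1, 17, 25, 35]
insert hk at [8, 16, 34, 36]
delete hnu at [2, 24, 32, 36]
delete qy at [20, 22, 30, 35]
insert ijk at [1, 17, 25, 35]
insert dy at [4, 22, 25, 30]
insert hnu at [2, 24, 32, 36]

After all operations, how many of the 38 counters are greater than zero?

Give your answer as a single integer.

Answer: 22

Derivation:
Step 1: insert n at [6, 13, 16, 23] -> counters=[0,0,0,0,0,0,1,0,0,0,0,0,0,1,0,0,1,0,0,0,0,0,0,1,0,0,0,0,0,0,0,0,0,0,0,0,0,0]
Step 2: insert qn at [6, 15, 22, 25] -> counters=[0,0,0,0,0,0,2,0,0,0,0,0,0,1,0,1,1,0,0,0,0,0,1,1,0,1,0,0,0,0,0,0,0,0,0,0,0,0]
Step 3: insert f at [13, 25, 27, 34] -> counters=[0,0,0,0,0,0,2,0,0,0,0,0,0,2,0,1,1,0,0,0,0,0,1,1,0,2,0,1,0,0,0,0,0,0,1,0,0,0]
Step 4: insert hnu at [2, 24, 32, 36] -> counters=[0,0,1,0,0,0,2,0,0,0,0,0,0,2,0,1,1,0,0,0,0,0,1,1,1,2,0,1,0,0,0,0,1,0,1,0,1,0]
Step 5: insert qy at [20, 22, 30, 35] -> counters=[0,0,1,0,0,0,2,0,0,0,0,0,0,2,0,1,1,0,0,0,1,0,2,1,1,2,0,1,0,0,1,0,1,0,1,1,1,0]
Step 6: insert r at [2, 7, 11, 32] -> counters=[0,0,2,0,0,0,2,1,0,0,0,1,0,2,0,1,1,0,0,0,1,0,2,1,1,2,0,1,0,0,1,0,2,0,1,1,1,0]
Step 7: insert dy at [4, 22, 25, 30] -> counters=[0,0,2,0,1,0,2,1,0,0,0,1,0,2,0,1,1,0,0,0,1,0,3,1,1,3,0,1,0,0,2,0,2,0,1,1,1,0]
Step 8: insert ijk at [1, 17, 25, 35] -> counters=[0,1,2,0,1,0,2,1,0,0,0,1,0,2,0,1,1,1,0,0,1,0,3,1,1,4,0,1,0,0,2,0,2,0,1,2,1,0]
Step 9: insert c at [20, 25, 26, 30] -> counters=[0,1,2,0,1,0,2,1,0,0,0,1,0,2,0,1,1,1,0,0,2,0,3,1,1,5,1,1,0,0,3,0,2,0,1,2,1,0]
Step 10: insert hk at [8, 16, 34, 36] -> counters=[0,1,2,0,1,0,2,1,1,0,0,1,0,2,0,1,2,1,0,0,2,0,3,1,1,5,1,1,0,0,3,0,2,0,2,2,2,0]
Step 11: delete n at [6, 13, 16, 23] -> counters=[0,1,2,0,1,0,1,1,1,0,0,1,0,1,0,1,1,1,0,0,2,0,3,0,1,5,1,1,0,0,3,0,2,0,2,2,2,0]
Step 12: insert n at [6, 13, 16, 23] -> counters=[0,1,2,0,1,0,2,1,1,0,0,1,0,2,0,1,2,1,0,0,2,0,3,1,1,5,1,1,0,0,3,0,2,0,2,2,2,0]
Step 13: delete dy at [4, 22, 25, 30] -> counters=[0,1,2,0,0,0,2,1,1,0,0,1,0,2,0,1,2,1,0,0,2,0,2,1,1,4,1,1,0,0,2,0,2,0,2,2,2,0]
Step 14: insert n at [6, 13, 16, 23] -> counters=[0,1,2,0,0,0,3,1,1,0,0,1,0,3,0,1,3,1,0,0,2,0,2,2,1,4,1,1,0,0,2,0,2,0,2,2,2,0]
Step 15: delete n at [6, 13, 16, 23] -> counters=[0,1,2,0,0,0,2,1,1,0,0,1,0,2,0,1,2,1,0,0,2,0,2,1,1,4,1,1,0,0,2,0,2,0,2,2,2,0]
Step 16: insert dy at [4, 22, 25, 30] -> counters=[0,1,2,0,1,0,2,1,1,0,0,1,0,2,0,1,2,1,0,0,2,0,3,1,1,5,1,1,0,0,3,0,2,0,2,2,2,0]
Step 17: delete qn at [6, 15, 22, 25] -> counters=[0,1,2,0,1,0,1,1,1,0,0,1,0,2,0,0,2,1,0,0,2,0,2,1,1,4,1,1,0,0,3,0,2,0,2,2,2,0]
Step 18: insert ijk at [1, 17, 25, 35] -> counters=[0,2,2,0,1,0,1,1,1,0,0,1,0,2,0,0,2,2,0,0,2,0,2,1,1,5,1,1,0,0,3,0,2,0,2,3,2,0]
Step 19: insert hk at [8, 16, 34, 36] -> counters=[0,2,2,0,1,0,1,1,2,0,0,1,0,2,0,0,3,2,0,0,2,0,2,1,1,5,1,1,0,0,3,0,2,0,3,3,3,0]
Step 20: delete hnu at [2, 24, 32, 36] -> counters=[0,2,1,0,1,0,1,1,2,0,0,1,0,2,0,0,3,2,0,0,2,0,2,1,0,5,1,1,0,0,3,0,1,0,3,3,2,0]
Step 21: delete qy at [20, 22, 30, 35] -> counters=[0,2,1,0,1,0,1,1,2,0,0,1,0,2,0,0,3,2,0,0,1,0,1,1,0,5,1,1,0,0,2,0,1,0,3,2,2,0]
Step 22: insert ijk at [1, 17, 25, 35] -> counters=[0,3,1,0,1,0,1,1,2,0,0,1,0,2,0,0,3,3,0,0,1,0,1,1,0,6,1,1,0,0,2,0,1,0,3,3,2,0]
Step 23: insert dy at [4, 22, 25, 30] -> counters=[0,3,1,0,2,0,1,1,2,0,0,1,0,2,0,0,3,3,0,0,1,0,2,1,0,7,1,1,0,0,3,0,1,0,3,3,2,0]
Step 24: insert hnu at [2, 24, 32, 36] -> counters=[0,3,2,0,2,0,1,1,2,0,0,1,0,2,0,0,3,3,0,0,1,0,2,1,1,7,1,1,0,0,3,0,2,0,3,3,3,0]
Final counters=[0,3,2,0,2,0,1,1,2,0,0,1,0,2,0,0,3,3,0,0,1,0,2,1,1,7,1,1,0,0,3,0,2,0,3,3,3,0] -> 22 nonzero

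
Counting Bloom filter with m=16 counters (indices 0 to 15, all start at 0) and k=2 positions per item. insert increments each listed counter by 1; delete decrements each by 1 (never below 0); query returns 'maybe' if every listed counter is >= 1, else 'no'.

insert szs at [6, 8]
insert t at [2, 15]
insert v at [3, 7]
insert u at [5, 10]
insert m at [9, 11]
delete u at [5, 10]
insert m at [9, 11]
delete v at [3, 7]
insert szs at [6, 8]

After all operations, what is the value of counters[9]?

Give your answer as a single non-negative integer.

Step 1: insert szs at [6, 8] -> counters=[0,0,0,0,0,0,1,0,1,0,0,0,0,0,0,0]
Step 2: insert t at [2, 15] -> counters=[0,0,1,0,0,0,1,0,1,0,0,0,0,0,0,1]
Step 3: insert v at [3, 7] -> counters=[0,0,1,1,0,0,1,1,1,0,0,0,0,0,0,1]
Step 4: insert u at [5, 10] -> counters=[0,0,1,1,0,1,1,1,1,0,1,0,0,0,0,1]
Step 5: insert m at [9, 11] -> counters=[0,0,1,1,0,1,1,1,1,1,1,1,0,0,0,1]
Step 6: delete u at [5, 10] -> counters=[0,0,1,1,0,0,1,1,1,1,0,1,0,0,0,1]
Step 7: insert m at [9, 11] -> counters=[0,0,1,1,0,0,1,1,1,2,0,2,0,0,0,1]
Step 8: delete v at [3, 7] -> counters=[0,0,1,0,0,0,1,0,1,2,0,2,0,0,0,1]
Step 9: insert szs at [6, 8] -> counters=[0,0,1,0,0,0,2,0,2,2,0,2,0,0,0,1]
Final counters=[0,0,1,0,0,0,2,0,2,2,0,2,0,0,0,1] -> counters[9]=2

Answer: 2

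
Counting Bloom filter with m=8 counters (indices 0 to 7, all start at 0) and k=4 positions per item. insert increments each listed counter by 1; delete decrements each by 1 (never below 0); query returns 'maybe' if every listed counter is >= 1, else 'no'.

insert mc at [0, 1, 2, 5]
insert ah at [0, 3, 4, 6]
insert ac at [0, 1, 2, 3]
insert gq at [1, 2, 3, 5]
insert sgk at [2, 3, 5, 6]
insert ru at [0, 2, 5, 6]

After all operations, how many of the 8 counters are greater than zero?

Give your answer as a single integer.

Step 1: insert mc at [0, 1, 2, 5] -> counters=[1,1,1,0,0,1,0,0]
Step 2: insert ah at [0, 3, 4, 6] -> counters=[2,1,1,1,1,1,1,0]
Step 3: insert ac at [0, 1, 2, 3] -> counters=[3,2,2,2,1,1,1,0]
Step 4: insert gq at [1, 2, 3, 5] -> counters=[3,3,3,3,1,2,1,0]
Step 5: insert sgk at [2, 3, 5, 6] -> counters=[3,3,4,4,1,3,2,0]
Step 6: insert ru at [0, 2, 5, 6] -> counters=[4,3,5,4,1,4,3,0]
Final counters=[4,3,5,4,1,4,3,0] -> 7 nonzero

Answer: 7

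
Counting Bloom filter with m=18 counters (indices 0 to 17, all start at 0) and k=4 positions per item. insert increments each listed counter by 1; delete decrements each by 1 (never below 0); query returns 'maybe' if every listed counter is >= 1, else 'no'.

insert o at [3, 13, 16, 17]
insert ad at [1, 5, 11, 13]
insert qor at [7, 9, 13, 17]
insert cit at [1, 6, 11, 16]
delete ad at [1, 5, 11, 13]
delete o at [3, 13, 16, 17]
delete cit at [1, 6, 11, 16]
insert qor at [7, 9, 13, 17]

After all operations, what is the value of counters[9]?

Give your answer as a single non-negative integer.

Answer: 2

Derivation:
Step 1: insert o at [3, 13, 16, 17] -> counters=[0,0,0,1,0,0,0,0,0,0,0,0,0,1,0,0,1,1]
Step 2: insert ad at [1, 5, 11, 13] -> counters=[0,1,0,1,0,1,0,0,0,0,0,1,0,2,0,0,1,1]
Step 3: insert qor at [7, 9, 13, 17] -> counters=[0,1,0,1,0,1,0,1,0,1,0,1,0,3,0,0,1,2]
Step 4: insert cit at [1, 6, 11, 16] -> counters=[0,2,0,1,0,1,1,1,0,1,0,2,0,3,0,0,2,2]
Step 5: delete ad at [1, 5, 11, 13] -> counters=[0,1,0,1,0,0,1,1,0,1,0,1,0,2,0,0,2,2]
Step 6: delete o at [3, 13, 16, 17] -> counters=[0,1,0,0,0,0,1,1,0,1,0,1,0,1,0,0,1,1]
Step 7: delete cit at [1, 6, 11, 16] -> counters=[0,0,0,0,0,0,0,1,0,1,0,0,0,1,0,0,0,1]
Step 8: insert qor at [7, 9, 13, 17] -> counters=[0,0,0,0,0,0,0,2,0,2,0,0,0,2,0,0,0,2]
Final counters=[0,0,0,0,0,0,0,2,0,2,0,0,0,2,0,0,0,2] -> counters[9]=2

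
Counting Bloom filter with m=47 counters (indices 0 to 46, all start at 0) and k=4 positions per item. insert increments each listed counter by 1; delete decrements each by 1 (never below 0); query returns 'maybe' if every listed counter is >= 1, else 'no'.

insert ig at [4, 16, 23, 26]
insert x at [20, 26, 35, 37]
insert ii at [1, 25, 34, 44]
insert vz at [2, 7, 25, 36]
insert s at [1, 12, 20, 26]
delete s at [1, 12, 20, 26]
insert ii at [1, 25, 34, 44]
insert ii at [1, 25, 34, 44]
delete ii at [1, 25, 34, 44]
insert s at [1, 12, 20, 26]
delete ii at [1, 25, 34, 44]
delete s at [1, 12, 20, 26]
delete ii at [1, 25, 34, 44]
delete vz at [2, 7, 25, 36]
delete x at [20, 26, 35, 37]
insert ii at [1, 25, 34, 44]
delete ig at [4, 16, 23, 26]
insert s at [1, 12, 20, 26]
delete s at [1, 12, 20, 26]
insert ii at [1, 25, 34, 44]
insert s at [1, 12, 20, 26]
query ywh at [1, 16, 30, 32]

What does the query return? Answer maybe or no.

Answer: no

Derivation:
Step 1: insert ig at [4, 16, 23, 26] -> counters=[0,0,0,0,1,0,0,0,0,0,0,0,0,0,0,0,1,0,0,0,0,0,0,1,0,0,1,0,0,0,0,0,0,0,0,0,0,0,0,0,0,0,0,0,0,0,0]
Step 2: insert x at [20, 26, 35, 37] -> counters=[0,0,0,0,1,0,0,0,0,0,0,0,0,0,0,0,1,0,0,0,1,0,0,1,0,0,2,0,0,0,0,0,0,0,0,1,0,1,0,0,0,0,0,0,0,0,0]
Step 3: insert ii at [1, 25, 34, 44] -> counters=[0,1,0,0,1,0,0,0,0,0,0,0,0,0,0,0,1,0,0,0,1,0,0,1,0,1,2,0,0,0,0,0,0,0,1,1,0,1,0,0,0,0,0,0,1,0,0]
Step 4: insert vz at [2, 7, 25, 36] -> counters=[0,1,1,0,1,0,0,1,0,0,0,0,0,0,0,0,1,0,0,0,1,0,0,1,0,2,2,0,0,0,0,0,0,0,1,1,1,1,0,0,0,0,0,0,1,0,0]
Step 5: insert s at [1, 12, 20, 26] -> counters=[0,2,1,0,1,0,0,1,0,0,0,0,1,0,0,0,1,0,0,0,2,0,0,1,0,2,3,0,0,0,0,0,0,0,1,1,1,1,0,0,0,0,0,0,1,0,0]
Step 6: delete s at [1, 12, 20, 26] -> counters=[0,1,1,0,1,0,0,1,0,0,0,0,0,0,0,0,1,0,0,0,1,0,0,1,0,2,2,0,0,0,0,0,0,0,1,1,1,1,0,0,0,0,0,0,1,0,0]
Step 7: insert ii at [1, 25, 34, 44] -> counters=[0,2,1,0,1,0,0,1,0,0,0,0,0,0,0,0,1,0,0,0,1,0,0,1,0,3,2,0,0,0,0,0,0,0,2,1,1,1,0,0,0,0,0,0,2,0,0]
Step 8: insert ii at [1, 25, 34, 44] -> counters=[0,3,1,0,1,0,0,1,0,0,0,0,0,0,0,0,1,0,0,0,1,0,0,1,0,4,2,0,0,0,0,0,0,0,3,1,1,1,0,0,0,0,0,0,3,0,0]
Step 9: delete ii at [1, 25, 34, 44] -> counters=[0,2,1,0,1,0,0,1,0,0,0,0,0,0,0,0,1,0,0,0,1,0,0,1,0,3,2,0,0,0,0,0,0,0,2,1,1,1,0,0,0,0,0,0,2,0,0]
Step 10: insert s at [1, 12, 20, 26] -> counters=[0,3,1,0,1,0,0,1,0,0,0,0,1,0,0,0,1,0,0,0,2,0,0,1,0,3,3,0,0,0,0,0,0,0,2,1,1,1,0,0,0,0,0,0,2,0,0]
Step 11: delete ii at [1, 25, 34, 44] -> counters=[0,2,1,0,1,0,0,1,0,0,0,0,1,0,0,0,1,0,0,0,2,0,0,1,0,2,3,0,0,0,0,0,0,0,1,1,1,1,0,0,0,0,0,0,1,0,0]
Step 12: delete s at [1, 12, 20, 26] -> counters=[0,1,1,0,1,0,0,1,0,0,0,0,0,0,0,0,1,0,0,0,1,0,0,1,0,2,2,0,0,0,0,0,0,0,1,1,1,1,0,0,0,0,0,0,1,0,0]
Step 13: delete ii at [1, 25, 34, 44] -> counters=[0,0,1,0,1,0,0,1,0,0,0,0,0,0,0,0,1,0,0,0,1,0,0,1,0,1,2,0,0,0,0,0,0,0,0,1,1,1,0,0,0,0,0,0,0,0,0]
Step 14: delete vz at [2, 7, 25, 36] -> counters=[0,0,0,0,1,0,0,0,0,0,0,0,0,0,0,0,1,0,0,0,1,0,0,1,0,0,2,0,0,0,0,0,0,0,0,1,0,1,0,0,0,0,0,0,0,0,0]
Step 15: delete x at [20, 26, 35, 37] -> counters=[0,0,0,0,1,0,0,0,0,0,0,0,0,0,0,0,1,0,0,0,0,0,0,1,0,0,1,0,0,0,0,0,0,0,0,0,0,0,0,0,0,0,0,0,0,0,0]
Step 16: insert ii at [1, 25, 34, 44] -> counters=[0,1,0,0,1,0,0,0,0,0,0,0,0,0,0,0,1,0,0,0,0,0,0,1,0,1,1,0,0,0,0,0,0,0,1,0,0,0,0,0,0,0,0,0,1,0,0]
Step 17: delete ig at [4, 16, 23, 26] -> counters=[0,1,0,0,0,0,0,0,0,0,0,0,0,0,0,0,0,0,0,0,0,0,0,0,0,1,0,0,0,0,0,0,0,0,1,0,0,0,0,0,0,0,0,0,1,0,0]
Step 18: insert s at [1, 12, 20, 26] -> counters=[0,2,0,0,0,0,0,0,0,0,0,0,1,0,0,0,0,0,0,0,1,0,0,0,0,1,1,0,0,0,0,0,0,0,1,0,0,0,0,0,0,0,0,0,1,0,0]
Step 19: delete s at [1, 12, 20, 26] -> counters=[0,1,0,0,0,0,0,0,0,0,0,0,0,0,0,0,0,0,0,0,0,0,0,0,0,1,0,0,0,0,0,0,0,0,1,0,0,0,0,0,0,0,0,0,1,0,0]
Step 20: insert ii at [1, 25, 34, 44] -> counters=[0,2,0,0,0,0,0,0,0,0,0,0,0,0,0,0,0,0,0,0,0,0,0,0,0,2,0,0,0,0,0,0,0,0,2,0,0,0,0,0,0,0,0,0,2,0,0]
Step 21: insert s at [1, 12, 20, 26] -> counters=[0,3,0,0,0,0,0,0,0,0,0,0,1,0,0,0,0,0,0,0,1,0,0,0,0,2,1,0,0,0,0,0,0,0,2,0,0,0,0,0,0,0,0,0,2,0,0]
Query ywh: check counters[1]=3 counters[16]=0 counters[30]=0 counters[32]=0 -> no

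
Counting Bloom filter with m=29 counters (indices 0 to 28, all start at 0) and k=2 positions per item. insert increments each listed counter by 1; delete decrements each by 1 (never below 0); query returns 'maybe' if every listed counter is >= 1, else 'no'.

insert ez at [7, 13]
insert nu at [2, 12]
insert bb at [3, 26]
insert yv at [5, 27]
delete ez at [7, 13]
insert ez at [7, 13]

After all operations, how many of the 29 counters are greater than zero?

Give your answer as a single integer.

Answer: 8

Derivation:
Step 1: insert ez at [7, 13] -> counters=[0,0,0,0,0,0,0,1,0,0,0,0,0,1,0,0,0,0,0,0,0,0,0,0,0,0,0,0,0]
Step 2: insert nu at [2, 12] -> counters=[0,0,1,0,0,0,0,1,0,0,0,0,1,1,0,0,0,0,0,0,0,0,0,0,0,0,0,0,0]
Step 3: insert bb at [3, 26] -> counters=[0,0,1,1,0,0,0,1,0,0,0,0,1,1,0,0,0,0,0,0,0,0,0,0,0,0,1,0,0]
Step 4: insert yv at [5, 27] -> counters=[0,0,1,1,0,1,0,1,0,0,0,0,1,1,0,0,0,0,0,0,0,0,0,0,0,0,1,1,0]
Step 5: delete ez at [7, 13] -> counters=[0,0,1,1,0,1,0,0,0,0,0,0,1,0,0,0,0,0,0,0,0,0,0,0,0,0,1,1,0]
Step 6: insert ez at [7, 13] -> counters=[0,0,1,1,0,1,0,1,0,0,0,0,1,1,0,0,0,0,0,0,0,0,0,0,0,0,1,1,0]
Final counters=[0,0,1,1,0,1,0,1,0,0,0,0,1,1,0,0,0,0,0,0,0,0,0,0,0,0,1,1,0] -> 8 nonzero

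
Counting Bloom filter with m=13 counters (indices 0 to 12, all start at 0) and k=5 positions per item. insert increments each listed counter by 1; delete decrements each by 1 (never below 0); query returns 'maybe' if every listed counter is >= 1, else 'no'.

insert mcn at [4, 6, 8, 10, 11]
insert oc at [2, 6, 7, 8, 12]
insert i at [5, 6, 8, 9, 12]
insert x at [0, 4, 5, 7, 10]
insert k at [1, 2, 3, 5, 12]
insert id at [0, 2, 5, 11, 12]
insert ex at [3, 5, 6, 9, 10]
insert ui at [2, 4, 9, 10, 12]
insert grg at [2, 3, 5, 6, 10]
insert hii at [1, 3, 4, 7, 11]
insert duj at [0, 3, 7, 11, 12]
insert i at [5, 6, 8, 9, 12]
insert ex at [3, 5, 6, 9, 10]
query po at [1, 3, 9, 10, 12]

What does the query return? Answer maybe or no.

Answer: maybe

Derivation:
Step 1: insert mcn at [4, 6, 8, 10, 11] -> counters=[0,0,0,0,1,0,1,0,1,0,1,1,0]
Step 2: insert oc at [2, 6, 7, 8, 12] -> counters=[0,0,1,0,1,0,2,1,2,0,1,1,1]
Step 3: insert i at [5, 6, 8, 9, 12] -> counters=[0,0,1,0,1,1,3,1,3,1,1,1,2]
Step 4: insert x at [0, 4, 5, 7, 10] -> counters=[1,0,1,0,2,2,3,2,3,1,2,1,2]
Step 5: insert k at [1, 2, 3, 5, 12] -> counters=[1,1,2,1,2,3,3,2,3,1,2,1,3]
Step 6: insert id at [0, 2, 5, 11, 12] -> counters=[2,1,3,1,2,4,3,2,3,1,2,2,4]
Step 7: insert ex at [3, 5, 6, 9, 10] -> counters=[2,1,3,2,2,5,4,2,3,2,3,2,4]
Step 8: insert ui at [2, 4, 9, 10, 12] -> counters=[2,1,4,2,3,5,4,2,3,3,4,2,5]
Step 9: insert grg at [2, 3, 5, 6, 10] -> counters=[2,1,5,3,3,6,5,2,3,3,5,2,5]
Step 10: insert hii at [1, 3, 4, 7, 11] -> counters=[2,2,5,4,4,6,5,3,3,3,5,3,5]
Step 11: insert duj at [0, 3, 7, 11, 12] -> counters=[3,2,5,5,4,6,5,4,3,3,5,4,6]
Step 12: insert i at [5, 6, 8, 9, 12] -> counters=[3,2,5,5,4,7,6,4,4,4,5,4,7]
Step 13: insert ex at [3, 5, 6, 9, 10] -> counters=[3,2,5,6,4,8,7,4,4,5,6,4,7]
Query po: check counters[1]=2 counters[3]=6 counters[9]=5 counters[10]=6 counters[12]=7 -> maybe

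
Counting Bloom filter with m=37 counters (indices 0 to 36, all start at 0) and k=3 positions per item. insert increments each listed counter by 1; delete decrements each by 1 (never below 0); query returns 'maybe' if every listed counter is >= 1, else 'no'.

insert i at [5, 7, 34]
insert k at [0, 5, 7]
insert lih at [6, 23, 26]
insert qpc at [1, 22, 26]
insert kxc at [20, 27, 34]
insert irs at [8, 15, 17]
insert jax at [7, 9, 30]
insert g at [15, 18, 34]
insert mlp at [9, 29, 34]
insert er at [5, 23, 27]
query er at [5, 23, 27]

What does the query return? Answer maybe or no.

Step 1: insert i at [5, 7, 34] -> counters=[0,0,0,0,0,1,0,1,0,0,0,0,0,0,0,0,0,0,0,0,0,0,0,0,0,0,0,0,0,0,0,0,0,0,1,0,0]
Step 2: insert k at [0, 5, 7] -> counters=[1,0,0,0,0,2,0,2,0,0,0,0,0,0,0,0,0,0,0,0,0,0,0,0,0,0,0,0,0,0,0,0,0,0,1,0,0]
Step 3: insert lih at [6, 23, 26] -> counters=[1,0,0,0,0,2,1,2,0,0,0,0,0,0,0,0,0,0,0,0,0,0,0,1,0,0,1,0,0,0,0,0,0,0,1,0,0]
Step 4: insert qpc at [1, 22, 26] -> counters=[1,1,0,0,0,2,1,2,0,0,0,0,0,0,0,0,0,0,0,0,0,0,1,1,0,0,2,0,0,0,0,0,0,0,1,0,0]
Step 5: insert kxc at [20, 27, 34] -> counters=[1,1,0,0,0,2,1,2,0,0,0,0,0,0,0,0,0,0,0,0,1,0,1,1,0,0,2,1,0,0,0,0,0,0,2,0,0]
Step 6: insert irs at [8, 15, 17] -> counters=[1,1,0,0,0,2,1,2,1,0,0,0,0,0,0,1,0,1,0,0,1,0,1,1,0,0,2,1,0,0,0,0,0,0,2,0,0]
Step 7: insert jax at [7, 9, 30] -> counters=[1,1,0,0,0,2,1,3,1,1,0,0,0,0,0,1,0,1,0,0,1,0,1,1,0,0,2,1,0,0,1,0,0,0,2,0,0]
Step 8: insert g at [15, 18, 34] -> counters=[1,1,0,0,0,2,1,3,1,1,0,0,0,0,0,2,0,1,1,0,1,0,1,1,0,0,2,1,0,0,1,0,0,0,3,0,0]
Step 9: insert mlp at [9, 29, 34] -> counters=[1,1,0,0,0,2,1,3,1,2,0,0,0,0,0,2,0,1,1,0,1,0,1,1,0,0,2,1,0,1,1,0,0,0,4,0,0]
Step 10: insert er at [5, 23, 27] -> counters=[1,1,0,0,0,3,1,3,1,2,0,0,0,0,0,2,0,1,1,0,1,0,1,2,0,0,2,2,0,1,1,0,0,0,4,0,0]
Query er: check counters[5]=3 counters[23]=2 counters[27]=2 -> maybe

Answer: maybe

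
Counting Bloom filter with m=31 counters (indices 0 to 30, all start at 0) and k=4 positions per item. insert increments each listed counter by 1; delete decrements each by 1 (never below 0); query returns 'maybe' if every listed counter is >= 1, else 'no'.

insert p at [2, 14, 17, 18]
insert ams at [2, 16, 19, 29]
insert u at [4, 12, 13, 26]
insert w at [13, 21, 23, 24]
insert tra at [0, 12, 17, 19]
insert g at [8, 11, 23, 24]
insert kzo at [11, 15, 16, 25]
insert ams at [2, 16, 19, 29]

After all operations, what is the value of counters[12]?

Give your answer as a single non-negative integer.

Answer: 2

Derivation:
Step 1: insert p at [2, 14, 17, 18] -> counters=[0,0,1,0,0,0,0,0,0,0,0,0,0,0,1,0,0,1,1,0,0,0,0,0,0,0,0,0,0,0,0]
Step 2: insert ams at [2, 16, 19, 29] -> counters=[0,0,2,0,0,0,0,0,0,0,0,0,0,0,1,0,1,1,1,1,0,0,0,0,0,0,0,0,0,1,0]
Step 3: insert u at [4, 12, 13, 26] -> counters=[0,0,2,0,1,0,0,0,0,0,0,0,1,1,1,0,1,1,1,1,0,0,0,0,0,0,1,0,0,1,0]
Step 4: insert w at [13, 21, 23, 24] -> counters=[0,0,2,0,1,0,0,0,0,0,0,0,1,2,1,0,1,1,1,1,0,1,0,1,1,0,1,0,0,1,0]
Step 5: insert tra at [0, 12, 17, 19] -> counters=[1,0,2,0,1,0,0,0,0,0,0,0,2,2,1,0,1,2,1,2,0,1,0,1,1,0,1,0,0,1,0]
Step 6: insert g at [8, 11, 23, 24] -> counters=[1,0,2,0,1,0,0,0,1,0,0,1,2,2,1,0,1,2,1,2,0,1,0,2,2,0,1,0,0,1,0]
Step 7: insert kzo at [11, 15, 16, 25] -> counters=[1,0,2,0,1,0,0,0,1,0,0,2,2,2,1,1,2,2,1,2,0,1,0,2,2,1,1,0,0,1,0]
Step 8: insert ams at [2, 16, 19, 29] -> counters=[1,0,3,0,1,0,0,0,1,0,0,2,2,2,1,1,3,2,1,3,0,1,0,2,2,1,1,0,0,2,0]
Final counters=[1,0,3,0,1,0,0,0,1,0,0,2,2,2,1,1,3,2,1,3,0,1,0,2,2,1,1,0,0,2,0] -> counters[12]=2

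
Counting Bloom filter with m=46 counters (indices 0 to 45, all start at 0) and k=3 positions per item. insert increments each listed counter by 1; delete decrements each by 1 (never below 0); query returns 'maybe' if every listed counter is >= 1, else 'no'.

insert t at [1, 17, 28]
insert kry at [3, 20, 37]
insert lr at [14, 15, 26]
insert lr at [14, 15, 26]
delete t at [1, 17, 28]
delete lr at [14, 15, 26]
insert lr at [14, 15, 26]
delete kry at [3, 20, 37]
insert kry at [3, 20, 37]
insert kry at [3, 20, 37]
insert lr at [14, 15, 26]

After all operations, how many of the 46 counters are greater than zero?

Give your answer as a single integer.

Step 1: insert t at [1, 17, 28] -> counters=[0,1,0,0,0,0,0,0,0,0,0,0,0,0,0,0,0,1,0,0,0,0,0,0,0,0,0,0,1,0,0,0,0,0,0,0,0,0,0,0,0,0,0,0,0,0]
Step 2: insert kry at [3, 20, 37] -> counters=[0,1,0,1,0,0,0,0,0,0,0,0,0,0,0,0,0,1,0,0,1,0,0,0,0,0,0,0,1,0,0,0,0,0,0,0,0,1,0,0,0,0,0,0,0,0]
Step 3: insert lr at [14, 15, 26] -> counters=[0,1,0,1,0,0,0,0,0,0,0,0,0,0,1,1,0,1,0,0,1,0,0,0,0,0,1,0,1,0,0,0,0,0,0,0,0,1,0,0,0,0,0,0,0,0]
Step 4: insert lr at [14, 15, 26] -> counters=[0,1,0,1,0,0,0,0,0,0,0,0,0,0,2,2,0,1,0,0,1,0,0,0,0,0,2,0,1,0,0,0,0,0,0,0,0,1,0,0,0,0,0,0,0,0]
Step 5: delete t at [1, 17, 28] -> counters=[0,0,0,1,0,0,0,0,0,0,0,0,0,0,2,2,0,0,0,0,1,0,0,0,0,0,2,0,0,0,0,0,0,0,0,0,0,1,0,0,0,0,0,0,0,0]
Step 6: delete lr at [14, 15, 26] -> counters=[0,0,0,1,0,0,0,0,0,0,0,0,0,0,1,1,0,0,0,0,1,0,0,0,0,0,1,0,0,0,0,0,0,0,0,0,0,1,0,0,0,0,0,0,0,0]
Step 7: insert lr at [14, 15, 26] -> counters=[0,0,0,1,0,0,0,0,0,0,0,0,0,0,2,2,0,0,0,0,1,0,0,0,0,0,2,0,0,0,0,0,0,0,0,0,0,1,0,0,0,0,0,0,0,0]
Step 8: delete kry at [3, 20, 37] -> counters=[0,0,0,0,0,0,0,0,0,0,0,0,0,0,2,2,0,0,0,0,0,0,0,0,0,0,2,0,0,0,0,0,0,0,0,0,0,0,0,0,0,0,0,0,0,0]
Step 9: insert kry at [3, 20, 37] -> counters=[0,0,0,1,0,0,0,0,0,0,0,0,0,0,2,2,0,0,0,0,1,0,0,0,0,0,2,0,0,0,0,0,0,0,0,0,0,1,0,0,0,0,0,0,0,0]
Step 10: insert kry at [3, 20, 37] -> counters=[0,0,0,2,0,0,0,0,0,0,0,0,0,0,2,2,0,0,0,0,2,0,0,0,0,0,2,0,0,0,0,0,0,0,0,0,0,2,0,0,0,0,0,0,0,0]
Step 11: insert lr at [14, 15, 26] -> counters=[0,0,0,2,0,0,0,0,0,0,0,0,0,0,3,3,0,0,0,0,2,0,0,0,0,0,3,0,0,0,0,0,0,0,0,0,0,2,0,0,0,0,0,0,0,0]
Final counters=[0,0,0,2,0,0,0,0,0,0,0,0,0,0,3,3,0,0,0,0,2,0,0,0,0,0,3,0,0,0,0,0,0,0,0,0,0,2,0,0,0,0,0,0,0,0] -> 6 nonzero

Answer: 6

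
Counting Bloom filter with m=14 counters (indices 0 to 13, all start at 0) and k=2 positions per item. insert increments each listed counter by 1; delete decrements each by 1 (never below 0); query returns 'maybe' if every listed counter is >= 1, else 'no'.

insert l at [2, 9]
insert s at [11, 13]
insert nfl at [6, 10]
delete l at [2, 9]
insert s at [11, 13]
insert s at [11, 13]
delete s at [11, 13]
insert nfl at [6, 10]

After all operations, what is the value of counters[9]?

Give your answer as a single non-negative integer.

Step 1: insert l at [2, 9] -> counters=[0,0,1,0,0,0,0,0,0,1,0,0,0,0]
Step 2: insert s at [11, 13] -> counters=[0,0,1,0,0,0,0,0,0,1,0,1,0,1]
Step 3: insert nfl at [6, 10] -> counters=[0,0,1,0,0,0,1,0,0,1,1,1,0,1]
Step 4: delete l at [2, 9] -> counters=[0,0,0,0,0,0,1,0,0,0,1,1,0,1]
Step 5: insert s at [11, 13] -> counters=[0,0,0,0,0,0,1,0,0,0,1,2,0,2]
Step 6: insert s at [11, 13] -> counters=[0,0,0,0,0,0,1,0,0,0,1,3,0,3]
Step 7: delete s at [11, 13] -> counters=[0,0,0,0,0,0,1,0,0,0,1,2,0,2]
Step 8: insert nfl at [6, 10] -> counters=[0,0,0,0,0,0,2,0,0,0,2,2,0,2]
Final counters=[0,0,0,0,0,0,2,0,0,0,2,2,0,2] -> counters[9]=0

Answer: 0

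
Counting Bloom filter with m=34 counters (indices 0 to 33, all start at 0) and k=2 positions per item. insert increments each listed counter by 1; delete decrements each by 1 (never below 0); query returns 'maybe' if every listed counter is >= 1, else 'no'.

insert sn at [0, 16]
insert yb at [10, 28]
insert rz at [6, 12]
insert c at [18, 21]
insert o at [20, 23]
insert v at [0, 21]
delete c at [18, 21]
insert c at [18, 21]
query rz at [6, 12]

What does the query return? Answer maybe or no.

Step 1: insert sn at [0, 16] -> counters=[1,0,0,0,0,0,0,0,0,0,0,0,0,0,0,0,1,0,0,0,0,0,0,0,0,0,0,0,0,0,0,0,0,0]
Step 2: insert yb at [10, 28] -> counters=[1,0,0,0,0,0,0,0,0,0,1,0,0,0,0,0,1,0,0,0,0,0,0,0,0,0,0,0,1,0,0,0,0,0]
Step 3: insert rz at [6, 12] -> counters=[1,0,0,0,0,0,1,0,0,0,1,0,1,0,0,0,1,0,0,0,0,0,0,0,0,0,0,0,1,0,0,0,0,0]
Step 4: insert c at [18, 21] -> counters=[1,0,0,0,0,0,1,0,0,0,1,0,1,0,0,0,1,0,1,0,0,1,0,0,0,0,0,0,1,0,0,0,0,0]
Step 5: insert o at [20, 23] -> counters=[1,0,0,0,0,0,1,0,0,0,1,0,1,0,0,0,1,0,1,0,1,1,0,1,0,0,0,0,1,0,0,0,0,0]
Step 6: insert v at [0, 21] -> counters=[2,0,0,0,0,0,1,0,0,0,1,0,1,0,0,0,1,0,1,0,1,2,0,1,0,0,0,0,1,0,0,0,0,0]
Step 7: delete c at [18, 21] -> counters=[2,0,0,0,0,0,1,0,0,0,1,0,1,0,0,0,1,0,0,0,1,1,0,1,0,0,0,0,1,0,0,0,0,0]
Step 8: insert c at [18, 21] -> counters=[2,0,0,0,0,0,1,0,0,0,1,0,1,0,0,0,1,0,1,0,1,2,0,1,0,0,0,0,1,0,0,0,0,0]
Query rz: check counters[6]=1 counters[12]=1 -> maybe

Answer: maybe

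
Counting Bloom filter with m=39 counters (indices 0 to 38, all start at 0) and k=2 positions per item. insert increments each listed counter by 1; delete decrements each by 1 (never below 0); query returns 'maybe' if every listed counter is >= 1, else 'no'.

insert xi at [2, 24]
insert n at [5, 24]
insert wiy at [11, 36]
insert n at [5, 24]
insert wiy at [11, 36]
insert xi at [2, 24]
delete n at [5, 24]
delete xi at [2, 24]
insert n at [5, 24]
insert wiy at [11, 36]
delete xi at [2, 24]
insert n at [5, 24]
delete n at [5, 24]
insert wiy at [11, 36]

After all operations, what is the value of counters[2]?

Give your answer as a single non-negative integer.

Step 1: insert xi at [2, 24] -> counters=[0,0,1,0,0,0,0,0,0,0,0,0,0,0,0,0,0,0,0,0,0,0,0,0,1,0,0,0,0,0,0,0,0,0,0,0,0,0,0]
Step 2: insert n at [5, 24] -> counters=[0,0,1,0,0,1,0,0,0,0,0,0,0,0,0,0,0,0,0,0,0,0,0,0,2,0,0,0,0,0,0,0,0,0,0,0,0,0,0]
Step 3: insert wiy at [11, 36] -> counters=[0,0,1,0,0,1,0,0,0,0,0,1,0,0,0,0,0,0,0,0,0,0,0,0,2,0,0,0,0,0,0,0,0,0,0,0,1,0,0]
Step 4: insert n at [5, 24] -> counters=[0,0,1,0,0,2,0,0,0,0,0,1,0,0,0,0,0,0,0,0,0,0,0,0,3,0,0,0,0,0,0,0,0,0,0,0,1,0,0]
Step 5: insert wiy at [11, 36] -> counters=[0,0,1,0,0,2,0,0,0,0,0,2,0,0,0,0,0,0,0,0,0,0,0,0,3,0,0,0,0,0,0,0,0,0,0,0,2,0,0]
Step 6: insert xi at [2, 24] -> counters=[0,0,2,0,0,2,0,0,0,0,0,2,0,0,0,0,0,0,0,0,0,0,0,0,4,0,0,0,0,0,0,0,0,0,0,0,2,0,0]
Step 7: delete n at [5, 24] -> counters=[0,0,2,0,0,1,0,0,0,0,0,2,0,0,0,0,0,0,0,0,0,0,0,0,3,0,0,0,0,0,0,0,0,0,0,0,2,0,0]
Step 8: delete xi at [2, 24] -> counters=[0,0,1,0,0,1,0,0,0,0,0,2,0,0,0,0,0,0,0,0,0,0,0,0,2,0,0,0,0,0,0,0,0,0,0,0,2,0,0]
Step 9: insert n at [5, 24] -> counters=[0,0,1,0,0,2,0,0,0,0,0,2,0,0,0,0,0,0,0,0,0,0,0,0,3,0,0,0,0,0,0,0,0,0,0,0,2,0,0]
Step 10: insert wiy at [11, 36] -> counters=[0,0,1,0,0,2,0,0,0,0,0,3,0,0,0,0,0,0,0,0,0,0,0,0,3,0,0,0,0,0,0,0,0,0,0,0,3,0,0]
Step 11: delete xi at [2, 24] -> counters=[0,0,0,0,0,2,0,0,0,0,0,3,0,0,0,0,0,0,0,0,0,0,0,0,2,0,0,0,0,0,0,0,0,0,0,0,3,0,0]
Step 12: insert n at [5, 24] -> counters=[0,0,0,0,0,3,0,0,0,0,0,3,0,0,0,0,0,0,0,0,0,0,0,0,3,0,0,0,0,0,0,0,0,0,0,0,3,0,0]
Step 13: delete n at [5, 24] -> counters=[0,0,0,0,0,2,0,0,0,0,0,3,0,0,0,0,0,0,0,0,0,0,0,0,2,0,0,0,0,0,0,0,0,0,0,0,3,0,0]
Step 14: insert wiy at [11, 36] -> counters=[0,0,0,0,0,2,0,0,0,0,0,4,0,0,0,0,0,0,0,0,0,0,0,0,2,0,0,0,0,0,0,0,0,0,0,0,4,0,0]
Final counters=[0,0,0,0,0,2,0,0,0,0,0,4,0,0,0,0,0,0,0,0,0,0,0,0,2,0,0,0,0,0,0,0,0,0,0,0,4,0,0] -> counters[2]=0

Answer: 0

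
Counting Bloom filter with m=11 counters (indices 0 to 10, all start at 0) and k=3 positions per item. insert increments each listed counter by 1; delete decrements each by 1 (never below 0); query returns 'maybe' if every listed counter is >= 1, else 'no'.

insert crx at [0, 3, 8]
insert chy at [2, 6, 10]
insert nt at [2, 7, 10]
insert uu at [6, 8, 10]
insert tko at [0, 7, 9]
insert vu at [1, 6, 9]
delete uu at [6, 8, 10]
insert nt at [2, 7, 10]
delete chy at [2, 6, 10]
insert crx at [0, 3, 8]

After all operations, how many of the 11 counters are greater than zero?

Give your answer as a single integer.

Step 1: insert crx at [0, 3, 8] -> counters=[1,0,0,1,0,0,0,0,1,0,0]
Step 2: insert chy at [2, 6, 10] -> counters=[1,0,1,1,0,0,1,0,1,0,1]
Step 3: insert nt at [2, 7, 10] -> counters=[1,0,2,1,0,0,1,1,1,0,2]
Step 4: insert uu at [6, 8, 10] -> counters=[1,0,2,1,0,0,2,1,2,0,3]
Step 5: insert tko at [0, 7, 9] -> counters=[2,0,2,1,0,0,2,2,2,1,3]
Step 6: insert vu at [1, 6, 9] -> counters=[2,1,2,1,0,0,3,2,2,2,3]
Step 7: delete uu at [6, 8, 10] -> counters=[2,1,2,1,0,0,2,2,1,2,2]
Step 8: insert nt at [2, 7, 10] -> counters=[2,1,3,1,0,0,2,3,1,2,3]
Step 9: delete chy at [2, 6, 10] -> counters=[2,1,2,1,0,0,1,3,1,2,2]
Step 10: insert crx at [0, 3, 8] -> counters=[3,1,2,2,0,0,1,3,2,2,2]
Final counters=[3,1,2,2,0,0,1,3,2,2,2] -> 9 nonzero

Answer: 9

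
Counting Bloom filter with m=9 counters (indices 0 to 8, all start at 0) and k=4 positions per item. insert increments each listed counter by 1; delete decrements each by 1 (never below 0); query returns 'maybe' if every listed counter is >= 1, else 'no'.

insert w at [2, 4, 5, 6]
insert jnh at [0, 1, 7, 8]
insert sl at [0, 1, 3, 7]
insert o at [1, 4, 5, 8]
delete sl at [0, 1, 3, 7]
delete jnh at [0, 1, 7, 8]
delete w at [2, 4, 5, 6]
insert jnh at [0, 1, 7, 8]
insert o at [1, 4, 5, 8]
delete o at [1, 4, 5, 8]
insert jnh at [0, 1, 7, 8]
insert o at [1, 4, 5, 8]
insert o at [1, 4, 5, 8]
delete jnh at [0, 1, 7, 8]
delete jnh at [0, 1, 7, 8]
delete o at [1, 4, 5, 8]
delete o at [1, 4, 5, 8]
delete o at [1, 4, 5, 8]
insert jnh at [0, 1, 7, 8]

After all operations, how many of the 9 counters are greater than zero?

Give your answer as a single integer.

Step 1: insert w at [2, 4, 5, 6] -> counters=[0,0,1,0,1,1,1,0,0]
Step 2: insert jnh at [0, 1, 7, 8] -> counters=[1,1,1,0,1,1,1,1,1]
Step 3: insert sl at [0, 1, 3, 7] -> counters=[2,2,1,1,1,1,1,2,1]
Step 4: insert o at [1, 4, 5, 8] -> counters=[2,3,1,1,2,2,1,2,2]
Step 5: delete sl at [0, 1, 3, 7] -> counters=[1,2,1,0,2,2,1,1,2]
Step 6: delete jnh at [0, 1, 7, 8] -> counters=[0,1,1,0,2,2,1,0,1]
Step 7: delete w at [2, 4, 5, 6] -> counters=[0,1,0,0,1,1,0,0,1]
Step 8: insert jnh at [0, 1, 7, 8] -> counters=[1,2,0,0,1,1,0,1,2]
Step 9: insert o at [1, 4, 5, 8] -> counters=[1,3,0,0,2,2,0,1,3]
Step 10: delete o at [1, 4, 5, 8] -> counters=[1,2,0,0,1,1,0,1,2]
Step 11: insert jnh at [0, 1, 7, 8] -> counters=[2,3,0,0,1,1,0,2,3]
Step 12: insert o at [1, 4, 5, 8] -> counters=[2,4,0,0,2,2,0,2,4]
Step 13: insert o at [1, 4, 5, 8] -> counters=[2,5,0,0,3,3,0,2,5]
Step 14: delete jnh at [0, 1, 7, 8] -> counters=[1,4,0,0,3,3,0,1,4]
Step 15: delete jnh at [0, 1, 7, 8] -> counters=[0,3,0,0,3,3,0,0,3]
Step 16: delete o at [1, 4, 5, 8] -> counters=[0,2,0,0,2,2,0,0,2]
Step 17: delete o at [1, 4, 5, 8] -> counters=[0,1,0,0,1,1,0,0,1]
Step 18: delete o at [1, 4, 5, 8] -> counters=[0,0,0,0,0,0,0,0,0]
Step 19: insert jnh at [0, 1, 7, 8] -> counters=[1,1,0,0,0,0,0,1,1]
Final counters=[1,1,0,0,0,0,0,1,1] -> 4 nonzero

Answer: 4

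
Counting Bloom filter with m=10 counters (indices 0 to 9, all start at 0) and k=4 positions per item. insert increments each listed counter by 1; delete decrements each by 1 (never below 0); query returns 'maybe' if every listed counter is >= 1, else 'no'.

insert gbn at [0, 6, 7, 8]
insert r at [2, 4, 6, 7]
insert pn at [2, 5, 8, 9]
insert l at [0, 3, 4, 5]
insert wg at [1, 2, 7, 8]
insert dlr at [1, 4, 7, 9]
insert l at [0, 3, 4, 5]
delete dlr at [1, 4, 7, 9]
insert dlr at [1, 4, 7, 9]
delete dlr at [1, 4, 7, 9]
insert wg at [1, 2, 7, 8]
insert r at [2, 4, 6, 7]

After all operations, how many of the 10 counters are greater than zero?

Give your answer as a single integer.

Answer: 10

Derivation:
Step 1: insert gbn at [0, 6, 7, 8] -> counters=[1,0,0,0,0,0,1,1,1,0]
Step 2: insert r at [2, 4, 6, 7] -> counters=[1,0,1,0,1,0,2,2,1,0]
Step 3: insert pn at [2, 5, 8, 9] -> counters=[1,0,2,0,1,1,2,2,2,1]
Step 4: insert l at [0, 3, 4, 5] -> counters=[2,0,2,1,2,2,2,2,2,1]
Step 5: insert wg at [1, 2, 7, 8] -> counters=[2,1,3,1,2,2,2,3,3,1]
Step 6: insert dlr at [1, 4, 7, 9] -> counters=[2,2,3,1,3,2,2,4,3,2]
Step 7: insert l at [0, 3, 4, 5] -> counters=[3,2,3,2,4,3,2,4,3,2]
Step 8: delete dlr at [1, 4, 7, 9] -> counters=[3,1,3,2,3,3,2,3,3,1]
Step 9: insert dlr at [1, 4, 7, 9] -> counters=[3,2,3,2,4,3,2,4,3,2]
Step 10: delete dlr at [1, 4, 7, 9] -> counters=[3,1,3,2,3,3,2,3,3,1]
Step 11: insert wg at [1, 2, 7, 8] -> counters=[3,2,4,2,3,3,2,4,4,1]
Step 12: insert r at [2, 4, 6, 7] -> counters=[3,2,5,2,4,3,3,5,4,1]
Final counters=[3,2,5,2,4,3,3,5,4,1] -> 10 nonzero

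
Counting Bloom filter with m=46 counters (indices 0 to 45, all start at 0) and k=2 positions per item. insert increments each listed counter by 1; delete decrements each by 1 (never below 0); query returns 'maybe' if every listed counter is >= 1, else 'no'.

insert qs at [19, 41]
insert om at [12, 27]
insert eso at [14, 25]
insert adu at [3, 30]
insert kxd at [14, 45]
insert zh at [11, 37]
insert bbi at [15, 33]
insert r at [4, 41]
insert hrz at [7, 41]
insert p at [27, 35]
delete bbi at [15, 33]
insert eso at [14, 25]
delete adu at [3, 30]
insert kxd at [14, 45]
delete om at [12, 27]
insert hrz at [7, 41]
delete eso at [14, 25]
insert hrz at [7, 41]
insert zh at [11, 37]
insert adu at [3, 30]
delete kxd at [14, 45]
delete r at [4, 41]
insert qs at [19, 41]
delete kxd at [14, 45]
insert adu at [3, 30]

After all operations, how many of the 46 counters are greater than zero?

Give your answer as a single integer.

Step 1: insert qs at [19, 41] -> counters=[0,0,0,0,0,0,0,0,0,0,0,0,0,0,0,0,0,0,0,1,0,0,0,0,0,0,0,0,0,0,0,0,0,0,0,0,0,0,0,0,0,1,0,0,0,0]
Step 2: insert om at [12, 27] -> counters=[0,0,0,0,0,0,0,0,0,0,0,0,1,0,0,0,0,0,0,1,0,0,0,0,0,0,0,1,0,0,0,0,0,0,0,0,0,0,0,0,0,1,0,0,0,0]
Step 3: insert eso at [14, 25] -> counters=[0,0,0,0,0,0,0,0,0,0,0,0,1,0,1,0,0,0,0,1,0,0,0,0,0,1,0,1,0,0,0,0,0,0,0,0,0,0,0,0,0,1,0,0,0,0]
Step 4: insert adu at [3, 30] -> counters=[0,0,0,1,0,0,0,0,0,0,0,0,1,0,1,0,0,0,0,1,0,0,0,0,0,1,0,1,0,0,1,0,0,0,0,0,0,0,0,0,0,1,0,0,0,0]
Step 5: insert kxd at [14, 45] -> counters=[0,0,0,1,0,0,0,0,0,0,0,0,1,0,2,0,0,0,0,1,0,0,0,0,0,1,0,1,0,0,1,0,0,0,0,0,0,0,0,0,0,1,0,0,0,1]
Step 6: insert zh at [11, 37] -> counters=[0,0,0,1,0,0,0,0,0,0,0,1,1,0,2,0,0,0,0,1,0,0,0,0,0,1,0,1,0,0,1,0,0,0,0,0,0,1,0,0,0,1,0,0,0,1]
Step 7: insert bbi at [15, 33] -> counters=[0,0,0,1,0,0,0,0,0,0,0,1,1,0,2,1,0,0,0,1,0,0,0,0,0,1,0,1,0,0,1,0,0,1,0,0,0,1,0,0,0,1,0,0,0,1]
Step 8: insert r at [4, 41] -> counters=[0,0,0,1,1,0,0,0,0,0,0,1,1,0,2,1,0,0,0,1,0,0,0,0,0,1,0,1,0,0,1,0,0,1,0,0,0,1,0,0,0,2,0,0,0,1]
Step 9: insert hrz at [7, 41] -> counters=[0,0,0,1,1,0,0,1,0,0,0,1,1,0,2,1,0,0,0,1,0,0,0,0,0,1,0,1,0,0,1,0,0,1,0,0,0,1,0,0,0,3,0,0,0,1]
Step 10: insert p at [27, 35] -> counters=[0,0,0,1,1,0,0,1,0,0,0,1,1,0,2,1,0,0,0,1,0,0,0,0,0,1,0,2,0,0,1,0,0,1,0,1,0,1,0,0,0,3,0,0,0,1]
Step 11: delete bbi at [15, 33] -> counters=[0,0,0,1,1,0,0,1,0,0,0,1,1,0,2,0,0,0,0,1,0,0,0,0,0,1,0,2,0,0,1,0,0,0,0,1,0,1,0,0,0,3,0,0,0,1]
Step 12: insert eso at [14, 25] -> counters=[0,0,0,1,1,0,0,1,0,0,0,1,1,0,3,0,0,0,0,1,0,0,0,0,0,2,0,2,0,0,1,0,0,0,0,1,0,1,0,0,0,3,0,0,0,1]
Step 13: delete adu at [3, 30] -> counters=[0,0,0,0,1,0,0,1,0,0,0,1,1,0,3,0,0,0,0,1,0,0,0,0,0,2,0,2,0,0,0,0,0,0,0,1,0,1,0,0,0,3,0,0,0,1]
Step 14: insert kxd at [14, 45] -> counters=[0,0,0,0,1,0,0,1,0,0,0,1,1,0,4,0,0,0,0,1,0,0,0,0,0,2,0,2,0,0,0,0,0,0,0,1,0,1,0,0,0,3,0,0,0,2]
Step 15: delete om at [12, 27] -> counters=[0,0,0,0,1,0,0,1,0,0,0,1,0,0,4,0,0,0,0,1,0,0,0,0,0,2,0,1,0,0,0,0,0,0,0,1,0,1,0,0,0,3,0,0,0,2]
Step 16: insert hrz at [7, 41] -> counters=[0,0,0,0,1,0,0,2,0,0,0,1,0,0,4,0,0,0,0,1,0,0,0,0,0,2,0,1,0,0,0,0,0,0,0,1,0,1,0,0,0,4,0,0,0,2]
Step 17: delete eso at [14, 25] -> counters=[0,0,0,0,1,0,0,2,0,0,0,1,0,0,3,0,0,0,0,1,0,0,0,0,0,1,0,1,0,0,0,0,0,0,0,1,0,1,0,0,0,4,0,0,0,2]
Step 18: insert hrz at [7, 41] -> counters=[0,0,0,0,1,0,0,3,0,0,0,1,0,0,3,0,0,0,0,1,0,0,0,0,0,1,0,1,0,0,0,0,0,0,0,1,0,1,0,0,0,5,0,0,0,2]
Step 19: insert zh at [11, 37] -> counters=[0,0,0,0,1,0,0,3,0,0,0,2,0,0,3,0,0,0,0,1,0,0,0,0,0,1,0,1,0,0,0,0,0,0,0,1,0,2,0,0,0,5,0,0,0,2]
Step 20: insert adu at [3, 30] -> counters=[0,0,0,1,1,0,0,3,0,0,0,2,0,0,3,0,0,0,0,1,0,0,0,0,0,1,0,1,0,0,1,0,0,0,0,1,0,2,0,0,0,5,0,0,0,2]
Step 21: delete kxd at [14, 45] -> counters=[0,0,0,1,1,0,0,3,0,0,0,2,0,0,2,0,0,0,0,1,0,0,0,0,0,1,0,1,0,0,1,0,0,0,0,1,0,2,0,0,0,5,0,0,0,1]
Step 22: delete r at [4, 41] -> counters=[0,0,0,1,0,0,0,3,0,0,0,2,0,0,2,0,0,0,0,1,0,0,0,0,0,1,0,1,0,0,1,0,0,0,0,1,0,2,0,0,0,4,0,0,0,1]
Step 23: insert qs at [19, 41] -> counters=[0,0,0,1,0,0,0,3,0,0,0,2,0,0,2,0,0,0,0,2,0,0,0,0,0,1,0,1,0,0,1,0,0,0,0,1,0,2,0,0,0,5,0,0,0,1]
Step 24: delete kxd at [14, 45] -> counters=[0,0,0,1,0,0,0,3,0,0,0,2,0,0,1,0,0,0,0,2,0,0,0,0,0,1,0,1,0,0,1,0,0,0,0,1,0,2,0,0,0,5,0,0,0,0]
Step 25: insert adu at [3, 30] -> counters=[0,0,0,2,0,0,0,3,0,0,0,2,0,0,1,0,0,0,0,2,0,0,0,0,0,1,0,1,0,0,2,0,0,0,0,1,0,2,0,0,0,5,0,0,0,0]
Final counters=[0,0,0,2,0,0,0,3,0,0,0,2,0,0,1,0,0,0,0,2,0,0,0,0,0,1,0,1,0,0,2,0,0,0,0,1,0,2,0,0,0,5,0,0,0,0] -> 11 nonzero

Answer: 11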